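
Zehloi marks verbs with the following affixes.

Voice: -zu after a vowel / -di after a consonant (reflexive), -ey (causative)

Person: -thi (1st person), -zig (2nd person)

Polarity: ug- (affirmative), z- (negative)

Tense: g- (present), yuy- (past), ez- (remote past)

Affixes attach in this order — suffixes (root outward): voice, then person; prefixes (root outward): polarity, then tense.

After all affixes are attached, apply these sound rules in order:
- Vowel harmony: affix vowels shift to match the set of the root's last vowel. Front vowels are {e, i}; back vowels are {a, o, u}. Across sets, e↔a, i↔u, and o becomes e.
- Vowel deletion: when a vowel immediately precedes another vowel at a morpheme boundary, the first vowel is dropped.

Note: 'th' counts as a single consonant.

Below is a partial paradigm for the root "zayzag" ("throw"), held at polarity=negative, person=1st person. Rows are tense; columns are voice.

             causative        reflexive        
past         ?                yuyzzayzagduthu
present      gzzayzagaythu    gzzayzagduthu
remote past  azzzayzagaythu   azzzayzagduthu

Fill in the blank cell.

yuyzzayzagaythu

Attach voice causative -ey → zayzagey.
Attach polarity negative z- → zzayzagey.
Attach person 1st person -thi → zzayzageythi.
Attach tense past yuy- → yuyzzayzageythi.
Apply vowel harmony: yuyzzayzageythi → yuyzzayzagaythu.
Vowel deletion: no change.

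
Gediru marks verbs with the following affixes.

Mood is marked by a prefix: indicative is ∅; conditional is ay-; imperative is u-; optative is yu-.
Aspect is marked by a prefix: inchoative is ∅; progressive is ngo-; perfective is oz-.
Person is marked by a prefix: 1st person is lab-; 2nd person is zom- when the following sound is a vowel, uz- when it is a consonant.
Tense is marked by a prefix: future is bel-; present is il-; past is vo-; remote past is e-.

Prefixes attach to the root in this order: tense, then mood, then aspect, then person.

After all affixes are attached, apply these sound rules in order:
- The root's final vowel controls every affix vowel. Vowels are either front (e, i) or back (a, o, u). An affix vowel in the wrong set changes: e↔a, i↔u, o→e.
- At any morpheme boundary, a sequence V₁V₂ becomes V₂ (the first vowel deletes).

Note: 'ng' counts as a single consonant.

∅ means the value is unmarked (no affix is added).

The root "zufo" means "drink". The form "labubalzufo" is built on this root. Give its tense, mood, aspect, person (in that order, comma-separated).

Segment: lab-u-bel-zufo.
tense: bel- → future.
mood: u- → imperative.
aspect: ∅ → inchoative.
person: lab- → 1st person.

future, imperative, inchoative, 1st person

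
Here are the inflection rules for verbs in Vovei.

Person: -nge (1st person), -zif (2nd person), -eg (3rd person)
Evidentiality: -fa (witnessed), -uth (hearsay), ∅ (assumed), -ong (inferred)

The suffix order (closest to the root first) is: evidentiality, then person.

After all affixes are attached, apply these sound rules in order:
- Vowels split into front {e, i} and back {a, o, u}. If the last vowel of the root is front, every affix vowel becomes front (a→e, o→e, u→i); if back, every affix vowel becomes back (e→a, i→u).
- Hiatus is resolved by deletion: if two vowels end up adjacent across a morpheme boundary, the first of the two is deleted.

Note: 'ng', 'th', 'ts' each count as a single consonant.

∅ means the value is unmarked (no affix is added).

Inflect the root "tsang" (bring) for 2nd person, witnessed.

tsangfazuf

Attach evidentiality witnessed -fa → tsangfa.
Attach person 2nd person -zif → tsangfazif.
Apply vowel harmony: tsangfazif → tsangfazuf.
Vowel deletion: no change.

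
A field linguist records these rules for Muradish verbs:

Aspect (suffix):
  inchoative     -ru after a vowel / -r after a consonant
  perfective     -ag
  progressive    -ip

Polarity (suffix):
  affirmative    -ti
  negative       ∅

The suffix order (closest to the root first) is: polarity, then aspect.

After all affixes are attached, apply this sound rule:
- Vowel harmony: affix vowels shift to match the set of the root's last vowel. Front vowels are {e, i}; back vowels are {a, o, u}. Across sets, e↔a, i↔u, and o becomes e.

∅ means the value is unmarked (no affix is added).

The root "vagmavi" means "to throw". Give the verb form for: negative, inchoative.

vagmaviri

polarity = negative: zero marking, form stays vagmavi.
Attach aspect inchoative -ru (after vowel 'i') → vagmaviru.
Apply vowel harmony: vagmaviru → vagmaviri.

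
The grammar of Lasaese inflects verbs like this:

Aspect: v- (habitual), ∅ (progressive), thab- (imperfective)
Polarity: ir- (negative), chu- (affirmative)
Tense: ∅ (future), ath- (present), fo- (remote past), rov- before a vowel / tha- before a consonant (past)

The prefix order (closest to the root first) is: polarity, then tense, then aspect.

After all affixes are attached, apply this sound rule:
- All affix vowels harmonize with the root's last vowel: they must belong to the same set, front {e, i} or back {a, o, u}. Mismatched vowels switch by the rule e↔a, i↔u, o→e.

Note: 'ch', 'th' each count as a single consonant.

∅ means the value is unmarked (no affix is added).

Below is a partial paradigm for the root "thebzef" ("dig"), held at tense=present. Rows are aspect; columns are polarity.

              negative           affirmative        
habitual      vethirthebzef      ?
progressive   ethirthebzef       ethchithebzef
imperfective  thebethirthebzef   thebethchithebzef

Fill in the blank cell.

vethchithebzef

Attach polarity affirmative chu- → chuthebzef.
Attach tense present ath- → athchuthebzef.
Attach aspect habitual v- → vathchuthebzef.
Apply vowel harmony: vathchuthebzef → vethchithebzef.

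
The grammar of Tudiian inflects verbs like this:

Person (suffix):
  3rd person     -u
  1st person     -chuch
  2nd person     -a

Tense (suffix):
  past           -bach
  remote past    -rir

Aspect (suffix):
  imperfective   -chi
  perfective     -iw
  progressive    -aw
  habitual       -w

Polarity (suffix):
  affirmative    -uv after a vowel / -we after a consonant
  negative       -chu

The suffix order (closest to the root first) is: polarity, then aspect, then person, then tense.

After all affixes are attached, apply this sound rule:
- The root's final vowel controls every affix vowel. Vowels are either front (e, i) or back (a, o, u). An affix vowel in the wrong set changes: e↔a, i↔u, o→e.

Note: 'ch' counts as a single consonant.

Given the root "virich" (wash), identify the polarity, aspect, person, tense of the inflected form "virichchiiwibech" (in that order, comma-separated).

negative, perfective, 3rd person, past

Segment: virich-chu-iw-u-bach.
polarity: -chu → negative.
aspect: -iw → perfective.
person: -u → 3rd person.
tense: -bach → past.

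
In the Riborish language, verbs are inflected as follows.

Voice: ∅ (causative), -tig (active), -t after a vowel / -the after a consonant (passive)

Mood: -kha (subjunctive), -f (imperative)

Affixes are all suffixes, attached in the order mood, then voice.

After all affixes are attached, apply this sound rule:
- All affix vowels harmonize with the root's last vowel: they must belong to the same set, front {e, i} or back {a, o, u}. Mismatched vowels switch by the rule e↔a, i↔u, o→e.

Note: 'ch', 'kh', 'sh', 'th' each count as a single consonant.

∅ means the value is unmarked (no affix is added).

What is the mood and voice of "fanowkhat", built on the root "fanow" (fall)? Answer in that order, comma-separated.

Segment: fanow-kha-t.
mood: -kha → subjunctive.
voice: -t/the → passive.

subjunctive, passive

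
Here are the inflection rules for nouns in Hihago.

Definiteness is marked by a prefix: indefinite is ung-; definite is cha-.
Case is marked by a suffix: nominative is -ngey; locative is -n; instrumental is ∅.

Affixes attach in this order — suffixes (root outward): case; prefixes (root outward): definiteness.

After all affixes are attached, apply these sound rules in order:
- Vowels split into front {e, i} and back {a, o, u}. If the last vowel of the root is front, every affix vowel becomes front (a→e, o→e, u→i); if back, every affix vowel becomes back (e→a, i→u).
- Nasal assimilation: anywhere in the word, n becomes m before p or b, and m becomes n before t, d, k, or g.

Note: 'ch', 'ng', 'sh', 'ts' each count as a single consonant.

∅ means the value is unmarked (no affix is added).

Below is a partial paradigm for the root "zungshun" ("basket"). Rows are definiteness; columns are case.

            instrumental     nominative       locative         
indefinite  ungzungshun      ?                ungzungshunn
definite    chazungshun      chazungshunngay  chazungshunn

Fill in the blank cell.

Attach case nominative -ngey → zungshunngey.
Attach definiteness indefinite ung- → ungzungshunngey.
Apply vowel harmony: ungzungshunngey → ungzungshunngay.
Nasal assimilation: no change.

ungzungshunngay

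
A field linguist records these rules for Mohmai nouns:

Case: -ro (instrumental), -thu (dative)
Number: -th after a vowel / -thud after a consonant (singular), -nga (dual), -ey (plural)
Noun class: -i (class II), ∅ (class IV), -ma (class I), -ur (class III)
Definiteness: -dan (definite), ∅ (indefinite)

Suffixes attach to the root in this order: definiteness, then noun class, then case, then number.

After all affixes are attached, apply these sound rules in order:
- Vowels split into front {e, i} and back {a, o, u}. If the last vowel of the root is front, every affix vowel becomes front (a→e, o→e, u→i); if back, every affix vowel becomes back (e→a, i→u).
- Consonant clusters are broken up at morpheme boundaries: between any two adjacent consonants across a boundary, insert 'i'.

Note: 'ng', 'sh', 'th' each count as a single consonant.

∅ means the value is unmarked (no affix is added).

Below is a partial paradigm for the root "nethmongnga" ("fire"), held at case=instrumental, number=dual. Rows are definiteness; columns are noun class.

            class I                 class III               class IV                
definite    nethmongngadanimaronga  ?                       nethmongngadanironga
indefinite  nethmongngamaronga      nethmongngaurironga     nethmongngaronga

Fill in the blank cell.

nethmongngadanurironga

Attach definiteness definite -dan → nethmongngadan.
Attach noun class class III -ur → nethmongngadanur.
Attach case instrumental -ro → nethmongngadanurro.
Attach number dual -nga → nethmongngadanurronga.
Vowel harmony: no change.
Apply epenthesis: nethmongngadanurronga → nethmongngadanurironga.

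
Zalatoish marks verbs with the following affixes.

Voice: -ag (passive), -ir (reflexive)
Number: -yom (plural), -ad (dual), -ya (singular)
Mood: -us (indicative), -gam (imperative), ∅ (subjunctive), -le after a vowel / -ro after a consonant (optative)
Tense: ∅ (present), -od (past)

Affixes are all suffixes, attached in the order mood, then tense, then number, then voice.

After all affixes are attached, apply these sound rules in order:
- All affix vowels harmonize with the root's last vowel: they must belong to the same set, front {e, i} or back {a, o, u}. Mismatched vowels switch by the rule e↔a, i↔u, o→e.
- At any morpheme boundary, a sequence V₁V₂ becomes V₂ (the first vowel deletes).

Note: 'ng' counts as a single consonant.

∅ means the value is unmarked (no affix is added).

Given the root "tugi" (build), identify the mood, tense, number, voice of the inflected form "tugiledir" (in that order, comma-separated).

Segment: tugi-le-ad-ir.
mood: -le/ro → optative.
tense: ∅ → present.
number: -ad → dual.
voice: -ir → reflexive.

optative, present, dual, reflexive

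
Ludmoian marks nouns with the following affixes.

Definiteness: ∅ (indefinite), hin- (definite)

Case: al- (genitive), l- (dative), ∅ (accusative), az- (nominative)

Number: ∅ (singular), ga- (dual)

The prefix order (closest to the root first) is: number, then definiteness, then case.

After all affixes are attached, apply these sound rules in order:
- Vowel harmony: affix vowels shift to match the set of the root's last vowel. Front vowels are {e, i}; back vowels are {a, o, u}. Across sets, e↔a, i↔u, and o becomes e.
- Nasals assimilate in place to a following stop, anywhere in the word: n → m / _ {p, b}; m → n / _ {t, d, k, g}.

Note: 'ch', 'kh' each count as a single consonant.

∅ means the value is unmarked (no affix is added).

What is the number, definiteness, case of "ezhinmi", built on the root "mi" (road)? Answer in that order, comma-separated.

singular, definite, nominative

Segment: az-hin-mi.
number: ∅ → singular.
definiteness: hin- → definite.
case: az- → nominative.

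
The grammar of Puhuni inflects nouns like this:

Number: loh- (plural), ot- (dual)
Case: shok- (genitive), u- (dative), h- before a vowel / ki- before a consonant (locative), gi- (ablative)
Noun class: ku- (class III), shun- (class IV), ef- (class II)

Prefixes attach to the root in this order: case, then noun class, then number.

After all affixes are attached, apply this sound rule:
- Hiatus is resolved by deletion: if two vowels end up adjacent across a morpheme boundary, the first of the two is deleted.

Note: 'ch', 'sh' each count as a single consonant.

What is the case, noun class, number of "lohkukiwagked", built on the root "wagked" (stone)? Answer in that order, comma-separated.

locative, class III, plural

Segment: loh-ku-ki-wagked.
case: h/ki- → locative.
noun class: ku- → class III.
number: loh- → plural.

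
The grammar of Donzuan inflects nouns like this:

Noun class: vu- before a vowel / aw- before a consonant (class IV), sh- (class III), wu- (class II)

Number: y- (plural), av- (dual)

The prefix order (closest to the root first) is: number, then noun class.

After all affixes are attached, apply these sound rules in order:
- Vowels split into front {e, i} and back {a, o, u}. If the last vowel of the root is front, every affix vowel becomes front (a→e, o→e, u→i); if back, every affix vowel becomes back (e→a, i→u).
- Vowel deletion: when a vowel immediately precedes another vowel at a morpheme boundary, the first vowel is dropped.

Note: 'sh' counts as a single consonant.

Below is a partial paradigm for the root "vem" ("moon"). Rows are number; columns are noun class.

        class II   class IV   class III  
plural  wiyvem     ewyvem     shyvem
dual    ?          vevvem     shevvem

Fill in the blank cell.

wevvem

Attach number dual av- → avvem.
Attach noun class class II wu- → wuavvem.
Apply vowel harmony: wuavvem → wievvem.
Apply vowel deletion: wievvem → wevvem.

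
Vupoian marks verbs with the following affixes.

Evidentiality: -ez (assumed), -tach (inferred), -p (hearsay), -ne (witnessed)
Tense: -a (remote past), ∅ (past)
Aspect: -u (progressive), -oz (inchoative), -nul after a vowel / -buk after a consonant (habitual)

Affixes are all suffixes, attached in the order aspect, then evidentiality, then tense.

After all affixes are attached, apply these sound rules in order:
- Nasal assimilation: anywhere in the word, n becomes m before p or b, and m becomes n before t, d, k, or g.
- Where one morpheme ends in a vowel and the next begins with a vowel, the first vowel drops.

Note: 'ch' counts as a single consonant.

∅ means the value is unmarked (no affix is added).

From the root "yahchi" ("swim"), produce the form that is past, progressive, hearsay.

yahchup

Attach aspect progressive -u → yahchiu.
Attach evidentiality hearsay -p → yahchiup.
tense = past: zero marking, form stays yahchiup.
Nasal assimilation: no change.
Apply vowel deletion: yahchiup → yahchup.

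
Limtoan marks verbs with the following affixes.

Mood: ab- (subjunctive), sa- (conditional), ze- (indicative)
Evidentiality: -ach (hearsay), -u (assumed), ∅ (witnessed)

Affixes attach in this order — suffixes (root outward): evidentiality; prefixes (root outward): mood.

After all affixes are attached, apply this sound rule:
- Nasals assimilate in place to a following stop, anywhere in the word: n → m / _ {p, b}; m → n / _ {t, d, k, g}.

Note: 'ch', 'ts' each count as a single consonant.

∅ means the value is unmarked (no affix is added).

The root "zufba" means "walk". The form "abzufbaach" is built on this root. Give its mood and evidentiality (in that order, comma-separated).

Segment: ab-zufba-ach.
mood: ab- → subjunctive.
evidentiality: -ach → hearsay.

subjunctive, hearsay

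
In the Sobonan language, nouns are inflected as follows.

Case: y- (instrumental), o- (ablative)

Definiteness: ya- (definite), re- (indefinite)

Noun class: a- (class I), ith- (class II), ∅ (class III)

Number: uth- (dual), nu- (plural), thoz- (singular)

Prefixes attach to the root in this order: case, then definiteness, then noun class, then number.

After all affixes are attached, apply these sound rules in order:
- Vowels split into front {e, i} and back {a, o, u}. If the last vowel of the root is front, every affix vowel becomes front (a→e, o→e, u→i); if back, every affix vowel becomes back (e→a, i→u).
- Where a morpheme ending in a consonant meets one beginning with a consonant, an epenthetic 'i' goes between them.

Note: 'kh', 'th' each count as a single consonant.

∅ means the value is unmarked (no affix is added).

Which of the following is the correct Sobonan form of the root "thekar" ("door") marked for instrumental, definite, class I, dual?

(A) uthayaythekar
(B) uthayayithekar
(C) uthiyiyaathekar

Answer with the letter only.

Attach case instrumental y- → ythekar.
Attach definiteness definite ya- → yaythekar.
Attach noun class class I a- → ayaythekar.
Attach number dual uth- → uthayaythekar.
Vowel harmony: no change.
Apply epenthesis: uthayaythekar → uthayayithekar.
So the correct form is uthayayithekar, option (B).
(A) uthayaythekar is wrong: it fails to apply the sound rule(s).
(C) uthiyiyaathekar is wrong: it has the affixes in the wrong order.

B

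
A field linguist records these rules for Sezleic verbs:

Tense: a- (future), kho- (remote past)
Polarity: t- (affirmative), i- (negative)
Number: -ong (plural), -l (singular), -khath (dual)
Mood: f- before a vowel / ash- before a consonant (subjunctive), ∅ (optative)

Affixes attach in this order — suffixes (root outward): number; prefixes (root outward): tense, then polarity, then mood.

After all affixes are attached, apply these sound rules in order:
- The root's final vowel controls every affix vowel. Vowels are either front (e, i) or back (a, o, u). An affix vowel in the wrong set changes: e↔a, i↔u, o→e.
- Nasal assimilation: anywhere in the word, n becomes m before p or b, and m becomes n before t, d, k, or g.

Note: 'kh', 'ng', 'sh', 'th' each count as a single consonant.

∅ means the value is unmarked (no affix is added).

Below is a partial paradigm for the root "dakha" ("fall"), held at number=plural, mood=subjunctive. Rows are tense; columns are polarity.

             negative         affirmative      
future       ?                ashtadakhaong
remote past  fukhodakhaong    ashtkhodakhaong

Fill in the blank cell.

fuadakhaong

Attach tense future a- → adakha.
Attach number plural -ong → adakhaong.
Attach polarity negative i- → iadakhaong.
Attach mood subjunctive f- (before vowel 'i') → fiadakhaong.
Apply vowel harmony: fiadakhaong → fuadakhaong.
Nasal assimilation: no change.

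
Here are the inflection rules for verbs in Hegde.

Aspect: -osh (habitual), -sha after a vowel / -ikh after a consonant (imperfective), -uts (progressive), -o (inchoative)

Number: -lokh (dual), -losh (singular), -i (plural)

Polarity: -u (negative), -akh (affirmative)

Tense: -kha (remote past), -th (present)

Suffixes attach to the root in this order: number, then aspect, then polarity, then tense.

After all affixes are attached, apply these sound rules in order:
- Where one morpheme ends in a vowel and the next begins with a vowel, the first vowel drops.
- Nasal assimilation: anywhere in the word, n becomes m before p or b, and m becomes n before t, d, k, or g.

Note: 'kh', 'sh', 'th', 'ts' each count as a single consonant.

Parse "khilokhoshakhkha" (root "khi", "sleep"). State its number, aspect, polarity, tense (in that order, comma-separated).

dual, habitual, affirmative, remote past

Segment: khi-lokh-osh-akh-kha.
number: -lokh → dual.
aspect: -osh → habitual.
polarity: -akh → affirmative.
tense: -kha → remote past.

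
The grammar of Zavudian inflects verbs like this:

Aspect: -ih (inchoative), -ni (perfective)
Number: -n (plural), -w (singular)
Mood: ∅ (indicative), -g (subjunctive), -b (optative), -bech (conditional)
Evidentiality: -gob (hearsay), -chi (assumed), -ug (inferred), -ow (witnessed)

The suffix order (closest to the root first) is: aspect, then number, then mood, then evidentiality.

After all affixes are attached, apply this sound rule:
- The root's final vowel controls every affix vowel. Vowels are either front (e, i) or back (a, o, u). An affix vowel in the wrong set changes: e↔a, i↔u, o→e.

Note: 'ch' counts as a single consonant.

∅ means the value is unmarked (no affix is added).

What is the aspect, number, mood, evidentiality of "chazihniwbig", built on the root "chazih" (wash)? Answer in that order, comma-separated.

perfective, singular, optative, inferred

Segment: chazih-ni-w-b-ug.
aspect: -ni → perfective.
number: -w → singular.
mood: -b → optative.
evidentiality: -ug → inferred.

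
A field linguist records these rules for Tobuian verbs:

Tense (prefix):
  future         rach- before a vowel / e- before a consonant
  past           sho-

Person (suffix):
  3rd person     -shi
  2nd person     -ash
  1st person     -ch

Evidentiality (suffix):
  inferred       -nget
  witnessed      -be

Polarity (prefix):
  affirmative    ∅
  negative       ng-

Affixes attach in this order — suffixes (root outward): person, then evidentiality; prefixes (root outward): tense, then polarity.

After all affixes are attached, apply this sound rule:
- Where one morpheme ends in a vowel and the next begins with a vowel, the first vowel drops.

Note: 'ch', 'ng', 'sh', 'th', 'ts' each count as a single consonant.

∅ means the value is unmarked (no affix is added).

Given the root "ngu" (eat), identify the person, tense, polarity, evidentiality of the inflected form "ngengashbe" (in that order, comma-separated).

Segment: ng-e-ngu-ash-be.
person: -ash → 2nd person.
tense: rach/e- → future.
polarity: ng- → negative.
evidentiality: -be → witnessed.

2nd person, future, negative, witnessed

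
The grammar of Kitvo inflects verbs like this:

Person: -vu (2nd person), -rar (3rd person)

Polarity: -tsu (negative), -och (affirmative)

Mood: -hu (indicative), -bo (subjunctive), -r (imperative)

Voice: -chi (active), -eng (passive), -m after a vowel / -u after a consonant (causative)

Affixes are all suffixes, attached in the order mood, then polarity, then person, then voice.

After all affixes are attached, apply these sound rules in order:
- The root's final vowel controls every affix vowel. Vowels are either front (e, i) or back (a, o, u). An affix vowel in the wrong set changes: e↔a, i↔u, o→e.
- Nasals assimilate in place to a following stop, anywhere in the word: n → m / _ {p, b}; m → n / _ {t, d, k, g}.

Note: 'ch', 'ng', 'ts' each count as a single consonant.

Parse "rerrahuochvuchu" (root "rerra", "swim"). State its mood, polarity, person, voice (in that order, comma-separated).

indicative, affirmative, 2nd person, active

Segment: rerra-hu-och-vu-chi.
mood: -hu → indicative.
polarity: -och → affirmative.
person: -vu → 2nd person.
voice: -chi → active.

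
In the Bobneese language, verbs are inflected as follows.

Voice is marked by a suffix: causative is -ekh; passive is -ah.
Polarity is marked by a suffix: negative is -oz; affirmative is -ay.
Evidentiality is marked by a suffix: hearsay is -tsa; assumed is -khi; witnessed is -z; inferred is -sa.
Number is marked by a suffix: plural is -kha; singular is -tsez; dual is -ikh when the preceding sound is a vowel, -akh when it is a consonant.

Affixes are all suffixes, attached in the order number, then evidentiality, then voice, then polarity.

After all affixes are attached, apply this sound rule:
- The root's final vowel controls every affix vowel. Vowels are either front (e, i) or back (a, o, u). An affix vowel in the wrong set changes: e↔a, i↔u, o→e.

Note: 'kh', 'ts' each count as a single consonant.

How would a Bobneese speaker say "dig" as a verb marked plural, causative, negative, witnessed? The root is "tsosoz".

tsosozkhazakhoz

Attach number plural -kha → tsosozkha.
Attach evidentiality witnessed -z → tsosozkhaz.
Attach voice causative -ekh → tsosozkhazekh.
Attach polarity negative -oz → tsosozkhazekhoz.
Apply vowel harmony: tsosozkhazekhoz → tsosozkhazakhoz.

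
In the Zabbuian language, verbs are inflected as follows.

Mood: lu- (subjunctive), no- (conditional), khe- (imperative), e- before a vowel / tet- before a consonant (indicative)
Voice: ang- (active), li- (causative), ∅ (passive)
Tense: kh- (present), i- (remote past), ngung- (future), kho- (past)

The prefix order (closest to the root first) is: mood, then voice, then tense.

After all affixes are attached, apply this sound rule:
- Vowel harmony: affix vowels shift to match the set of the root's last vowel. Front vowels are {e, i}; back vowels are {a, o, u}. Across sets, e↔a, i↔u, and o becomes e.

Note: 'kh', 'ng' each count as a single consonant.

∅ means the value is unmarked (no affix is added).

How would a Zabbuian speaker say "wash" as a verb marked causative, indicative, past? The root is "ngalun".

Attach mood indicative tet- (before consonant 'ng') → tetngalun.
Attach voice causative li- → litetngalun.
Attach tense past kho- → kholitetngalun.
Apply vowel harmony: kholitetngalun → kholutatngalun.

kholutatngalun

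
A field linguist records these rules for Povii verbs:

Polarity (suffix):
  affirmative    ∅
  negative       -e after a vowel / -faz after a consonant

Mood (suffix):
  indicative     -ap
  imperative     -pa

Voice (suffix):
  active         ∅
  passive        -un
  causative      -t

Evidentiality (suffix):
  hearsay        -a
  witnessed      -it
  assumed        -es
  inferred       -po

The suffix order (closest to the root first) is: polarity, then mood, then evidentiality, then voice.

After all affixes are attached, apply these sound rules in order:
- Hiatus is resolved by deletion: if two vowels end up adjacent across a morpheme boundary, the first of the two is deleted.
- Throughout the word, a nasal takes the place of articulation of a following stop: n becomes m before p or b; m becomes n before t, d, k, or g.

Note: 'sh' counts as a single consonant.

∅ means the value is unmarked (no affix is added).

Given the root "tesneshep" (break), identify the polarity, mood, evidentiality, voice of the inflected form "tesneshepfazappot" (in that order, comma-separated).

negative, indicative, inferred, causative

Segment: tesneshep-faz-ap-po-t.
polarity: -e/faz → negative.
mood: -ap → indicative.
evidentiality: -po → inferred.
voice: -t → causative.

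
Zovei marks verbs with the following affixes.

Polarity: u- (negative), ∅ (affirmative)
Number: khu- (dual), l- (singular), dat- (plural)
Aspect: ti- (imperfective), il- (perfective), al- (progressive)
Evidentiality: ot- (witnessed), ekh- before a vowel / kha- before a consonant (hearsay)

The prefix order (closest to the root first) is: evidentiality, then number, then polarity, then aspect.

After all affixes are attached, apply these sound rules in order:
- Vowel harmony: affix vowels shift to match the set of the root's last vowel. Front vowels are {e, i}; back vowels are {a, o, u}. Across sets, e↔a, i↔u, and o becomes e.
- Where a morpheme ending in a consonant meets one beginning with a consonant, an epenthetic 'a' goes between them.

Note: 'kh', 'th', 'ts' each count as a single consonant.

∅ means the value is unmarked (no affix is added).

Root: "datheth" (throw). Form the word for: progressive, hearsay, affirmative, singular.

elalakhedatheth

Attach evidentiality hearsay kha- (before consonant 'd') → khadatheth.
Attach number singular l- → lkhadatheth.
polarity = affirmative: zero marking, form stays lkhadatheth.
Attach aspect progressive al- → allkhadatheth.
Apply vowel harmony: allkhadatheth → ellkhedatheth.
Apply epenthesis: ellkhedatheth → elalakhedatheth.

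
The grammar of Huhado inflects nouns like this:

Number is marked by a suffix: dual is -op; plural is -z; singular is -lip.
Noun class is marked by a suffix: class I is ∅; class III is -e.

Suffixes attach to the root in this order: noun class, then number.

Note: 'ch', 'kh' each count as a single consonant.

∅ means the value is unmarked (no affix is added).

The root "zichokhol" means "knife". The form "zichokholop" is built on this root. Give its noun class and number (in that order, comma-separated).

class I, dual

Segment: zichokhol-op.
noun class: ∅ → class I.
number: -op → dual.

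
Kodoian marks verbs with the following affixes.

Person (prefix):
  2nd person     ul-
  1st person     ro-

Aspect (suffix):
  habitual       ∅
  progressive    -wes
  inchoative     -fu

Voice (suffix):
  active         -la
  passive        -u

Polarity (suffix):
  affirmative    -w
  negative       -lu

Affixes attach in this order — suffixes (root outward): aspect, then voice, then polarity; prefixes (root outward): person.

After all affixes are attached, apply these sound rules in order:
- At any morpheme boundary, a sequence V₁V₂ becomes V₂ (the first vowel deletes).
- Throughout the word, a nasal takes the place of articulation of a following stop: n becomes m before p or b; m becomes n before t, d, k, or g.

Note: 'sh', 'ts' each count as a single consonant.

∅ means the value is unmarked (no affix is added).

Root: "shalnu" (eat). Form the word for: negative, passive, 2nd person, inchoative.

ulshalnufulu

Attach aspect inchoative -fu → shalnufu.
Attach person 2nd person ul- → ulshalnufu.
Attach voice passive -u → ulshalnufuu.
Attach polarity negative -lu → ulshalnufuulu.
Apply vowel deletion: ulshalnufuulu → ulshalnufulu.
Nasal assimilation: no change.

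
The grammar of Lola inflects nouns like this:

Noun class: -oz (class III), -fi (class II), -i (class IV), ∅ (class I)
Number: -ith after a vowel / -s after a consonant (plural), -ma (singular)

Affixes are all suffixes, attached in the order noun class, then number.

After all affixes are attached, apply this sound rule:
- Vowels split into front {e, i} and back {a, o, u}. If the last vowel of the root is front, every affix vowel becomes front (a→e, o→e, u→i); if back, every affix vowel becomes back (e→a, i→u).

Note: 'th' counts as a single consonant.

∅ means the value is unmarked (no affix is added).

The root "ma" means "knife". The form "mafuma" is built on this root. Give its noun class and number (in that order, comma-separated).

Segment: ma-fi-ma.
noun class: -fi → class II.
number: -ma → singular.

class II, singular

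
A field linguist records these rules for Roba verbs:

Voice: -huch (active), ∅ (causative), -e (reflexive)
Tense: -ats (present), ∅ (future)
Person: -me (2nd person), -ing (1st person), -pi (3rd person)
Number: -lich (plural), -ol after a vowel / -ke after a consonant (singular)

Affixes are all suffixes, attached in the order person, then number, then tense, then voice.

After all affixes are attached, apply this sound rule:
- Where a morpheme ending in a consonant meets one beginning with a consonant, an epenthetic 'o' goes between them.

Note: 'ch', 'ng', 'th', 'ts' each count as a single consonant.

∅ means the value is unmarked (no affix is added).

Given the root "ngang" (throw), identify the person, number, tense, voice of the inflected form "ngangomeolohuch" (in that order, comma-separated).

Segment: ngang-me-ol-huch.
person: -me → 2nd person.
number: -ol/ke → singular.
tense: ∅ → future.
voice: -huch → active.

2nd person, singular, future, active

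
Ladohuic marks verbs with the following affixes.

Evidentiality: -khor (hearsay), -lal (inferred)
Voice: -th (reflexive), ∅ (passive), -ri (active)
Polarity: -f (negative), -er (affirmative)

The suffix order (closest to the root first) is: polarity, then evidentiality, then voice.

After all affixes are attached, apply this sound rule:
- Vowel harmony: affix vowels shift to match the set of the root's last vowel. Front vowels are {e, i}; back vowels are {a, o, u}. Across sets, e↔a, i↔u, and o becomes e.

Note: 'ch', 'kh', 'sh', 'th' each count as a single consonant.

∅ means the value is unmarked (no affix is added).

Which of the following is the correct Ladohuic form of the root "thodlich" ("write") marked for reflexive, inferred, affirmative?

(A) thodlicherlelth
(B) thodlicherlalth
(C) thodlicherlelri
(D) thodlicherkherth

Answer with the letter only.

Attach polarity affirmative -er → thodlicher.
Attach evidentiality inferred -lal → thodlicherlal.
Attach voice reflexive -th → thodlicherlalth.
Apply vowel harmony: thodlicherlalth → thodlicherlelth.
So the correct form is thodlicherlelth, option (A).
(C) thodlicherlelri is wrong: it uses active instead of reflexive for voice.
(D) thodlicherkherth is wrong: it uses hearsay instead of inferred for evidentiality.
(B) thodlicherlalth is wrong: it fails to apply the sound rule(s).

A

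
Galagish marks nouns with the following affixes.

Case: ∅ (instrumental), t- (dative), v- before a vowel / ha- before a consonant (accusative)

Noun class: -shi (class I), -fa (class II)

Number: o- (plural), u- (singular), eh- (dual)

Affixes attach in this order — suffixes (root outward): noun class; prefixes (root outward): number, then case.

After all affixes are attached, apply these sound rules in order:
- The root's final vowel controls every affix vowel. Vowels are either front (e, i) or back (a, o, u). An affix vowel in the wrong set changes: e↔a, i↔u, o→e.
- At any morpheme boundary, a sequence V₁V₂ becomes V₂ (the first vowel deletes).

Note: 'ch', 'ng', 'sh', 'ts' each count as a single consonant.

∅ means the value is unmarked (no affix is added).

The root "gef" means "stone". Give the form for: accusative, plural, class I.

Attach noun class class I -shi → gefshi.
Attach number plural o- → ogefshi.
Attach case accusative v- (before vowel 'o') → vogefshi.
Apply vowel harmony: vogefshi → vegefshi.
Vowel deletion: no change.

vegefshi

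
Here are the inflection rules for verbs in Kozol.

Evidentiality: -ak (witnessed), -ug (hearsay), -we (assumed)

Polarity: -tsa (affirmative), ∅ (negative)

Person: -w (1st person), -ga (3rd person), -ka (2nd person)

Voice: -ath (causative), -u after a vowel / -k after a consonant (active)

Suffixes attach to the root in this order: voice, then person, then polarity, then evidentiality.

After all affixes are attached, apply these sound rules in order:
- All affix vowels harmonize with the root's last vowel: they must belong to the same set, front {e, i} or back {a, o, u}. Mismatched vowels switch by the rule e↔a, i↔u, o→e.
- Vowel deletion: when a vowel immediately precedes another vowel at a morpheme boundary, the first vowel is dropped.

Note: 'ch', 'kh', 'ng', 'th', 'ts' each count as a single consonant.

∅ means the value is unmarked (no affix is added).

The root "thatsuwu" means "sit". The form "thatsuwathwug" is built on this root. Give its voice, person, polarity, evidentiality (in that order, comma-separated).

causative, 1st person, negative, hearsay

Segment: thatsuwu-ath-w-ug.
voice: -ath → causative.
person: -w → 1st person.
polarity: ∅ → negative.
evidentiality: -ug → hearsay.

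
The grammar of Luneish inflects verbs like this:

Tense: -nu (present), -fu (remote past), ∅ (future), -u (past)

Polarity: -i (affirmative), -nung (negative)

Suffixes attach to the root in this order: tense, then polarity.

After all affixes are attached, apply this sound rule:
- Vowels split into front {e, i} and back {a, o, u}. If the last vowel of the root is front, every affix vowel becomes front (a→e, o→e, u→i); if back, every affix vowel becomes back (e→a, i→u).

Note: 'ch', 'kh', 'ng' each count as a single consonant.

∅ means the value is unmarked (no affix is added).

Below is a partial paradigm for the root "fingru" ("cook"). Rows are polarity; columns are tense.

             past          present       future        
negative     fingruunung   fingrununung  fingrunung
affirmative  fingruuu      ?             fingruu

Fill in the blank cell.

fingrunuu

Attach tense present -nu → fingrunu.
Attach polarity affirmative -i → fingrunui.
Apply vowel harmony: fingrunui → fingrunuu.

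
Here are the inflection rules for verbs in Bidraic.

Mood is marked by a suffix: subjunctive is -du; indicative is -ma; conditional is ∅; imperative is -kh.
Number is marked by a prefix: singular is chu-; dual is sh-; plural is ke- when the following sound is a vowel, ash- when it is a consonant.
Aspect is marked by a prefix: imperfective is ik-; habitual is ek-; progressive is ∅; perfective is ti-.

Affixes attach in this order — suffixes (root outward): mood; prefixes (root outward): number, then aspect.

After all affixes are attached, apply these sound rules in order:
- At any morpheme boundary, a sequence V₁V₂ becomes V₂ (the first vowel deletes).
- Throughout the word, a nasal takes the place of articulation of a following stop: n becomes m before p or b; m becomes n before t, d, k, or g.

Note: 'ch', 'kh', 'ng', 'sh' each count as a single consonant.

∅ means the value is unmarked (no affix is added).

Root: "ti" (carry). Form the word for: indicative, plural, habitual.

Attach mood indicative -ma → tima.
Attach number plural ash- (before consonant 't') → ashtima.
Attach aspect habitual ek- → ekashtima.
Vowel deletion: no change.
Nasal assimilation: no change.

ekashtima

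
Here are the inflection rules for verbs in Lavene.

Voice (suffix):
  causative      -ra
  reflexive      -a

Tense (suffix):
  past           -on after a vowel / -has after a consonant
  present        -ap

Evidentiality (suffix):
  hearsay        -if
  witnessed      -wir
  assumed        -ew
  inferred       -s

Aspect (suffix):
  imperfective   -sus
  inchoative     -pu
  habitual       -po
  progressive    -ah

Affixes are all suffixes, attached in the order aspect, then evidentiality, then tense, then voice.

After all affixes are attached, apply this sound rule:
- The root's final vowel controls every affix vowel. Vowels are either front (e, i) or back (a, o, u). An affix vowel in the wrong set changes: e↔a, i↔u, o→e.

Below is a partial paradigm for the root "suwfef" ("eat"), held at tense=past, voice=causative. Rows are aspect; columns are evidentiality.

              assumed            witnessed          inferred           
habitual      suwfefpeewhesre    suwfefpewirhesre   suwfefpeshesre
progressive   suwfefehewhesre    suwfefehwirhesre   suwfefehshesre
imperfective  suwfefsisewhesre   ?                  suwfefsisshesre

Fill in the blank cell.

Attach aspect imperfective -sus → suwfefsus.
Attach evidentiality witnessed -wir → suwfefsuswir.
Attach tense past -has (after consonant 'r') → suwfefsuswirhas.
Attach voice causative -ra → suwfefsuswirhasra.
Apply vowel harmony: suwfefsuswirhasra → suwfefsiswirhesre.

suwfefsiswirhesre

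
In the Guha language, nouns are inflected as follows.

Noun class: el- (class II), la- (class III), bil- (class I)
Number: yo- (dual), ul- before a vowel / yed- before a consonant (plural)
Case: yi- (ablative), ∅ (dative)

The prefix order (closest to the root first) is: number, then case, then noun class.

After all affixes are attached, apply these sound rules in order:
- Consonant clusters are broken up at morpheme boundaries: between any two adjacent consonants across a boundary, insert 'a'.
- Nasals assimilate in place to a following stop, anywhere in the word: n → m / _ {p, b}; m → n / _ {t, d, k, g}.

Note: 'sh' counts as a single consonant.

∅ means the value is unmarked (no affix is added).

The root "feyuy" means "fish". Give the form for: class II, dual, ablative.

Attach number dual yo- → yofeyuy.
Attach case ablative yi- → yiyofeyuy.
Attach noun class class II el- → elyiyofeyuy.
Apply epenthesis: elyiyofeyuy → elayiyofeyuy.
Nasal assimilation: no change.

elayiyofeyuy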